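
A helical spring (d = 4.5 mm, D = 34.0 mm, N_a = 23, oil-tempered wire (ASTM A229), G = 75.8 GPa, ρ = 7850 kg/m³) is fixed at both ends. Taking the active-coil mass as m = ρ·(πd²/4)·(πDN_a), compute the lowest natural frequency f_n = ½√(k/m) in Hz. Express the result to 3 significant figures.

k = Gd⁴/(8D³N_a) = (75.8×10³)(4.5⁴)/(8·34.0³·23) = 4.298 N/mm = 4298 N/m
Wire length L = πDN_a = π·34.0·23 = 2456.7 mm
m = ρ·(πd²/4)·L = 7850 × 15.904×10⁻⁶ m² × 2.4567 m = 0.30672 kg
f_n = ½√(k/m) = 0.5·√(4298/0.30672) = 0.5·√(14013) = 59.188 Hz

59.2 Hz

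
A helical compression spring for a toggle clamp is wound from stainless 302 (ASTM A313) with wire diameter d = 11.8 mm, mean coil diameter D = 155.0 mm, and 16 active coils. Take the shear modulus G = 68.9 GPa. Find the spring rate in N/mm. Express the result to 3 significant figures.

k = Gd⁴/(8D³N_a) = (68.9×10³ × 11.8⁴) / (8 × 155.0³ × 16)
  = 1.33582e+09 / 4.76656e+08 = 2.8025 N/mm

2.80 N/mm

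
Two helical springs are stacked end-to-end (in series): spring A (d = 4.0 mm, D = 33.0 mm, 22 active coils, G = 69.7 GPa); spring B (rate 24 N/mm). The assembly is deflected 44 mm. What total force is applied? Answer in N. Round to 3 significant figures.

k_A = Gd⁴/(8D³N_a) = (69.7×10³)(4.0⁴)/(8·33.0³·22) = 2.8211 N/mm
Series: 1/k_eq = 1/2.8211 + 1/24 = 0.39614; k_eq = 2.5244 N/mm
F = k_eq·δ = 2.5244·44 = 111.07 N

111 N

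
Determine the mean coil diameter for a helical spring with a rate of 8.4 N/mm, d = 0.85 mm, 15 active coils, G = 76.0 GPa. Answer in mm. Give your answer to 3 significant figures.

3.40 mm

D = (Gd⁴/(8N_a·k))^(1/3) = (76.0×10³·0.85⁴/(8·15·8.4))^(1/3)
  = (39.3576)^(1/3) = 3.4015 mm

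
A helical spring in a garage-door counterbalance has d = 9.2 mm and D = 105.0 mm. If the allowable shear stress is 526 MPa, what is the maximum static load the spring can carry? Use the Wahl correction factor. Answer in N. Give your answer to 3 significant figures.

C = D/d = 105.0/9.2 = 11.4130
K_W = (4C−1)/(4C−4) + 0.615/C = 44.652/41.652 + 0.0539 = 1.1259
τ_max = K·8FD/(πd³) → F_max = τ_allow·πd³/(8DK)
F_max = 526·π·9.2³/(8·105.0·1.1259) = 1.2868e+06/945.77 = 1360.6 N

1360 N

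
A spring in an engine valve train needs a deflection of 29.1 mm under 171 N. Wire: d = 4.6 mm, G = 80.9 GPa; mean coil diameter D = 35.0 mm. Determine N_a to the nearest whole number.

Required rate k = F/δ = 171/29.1 = 5.8763 N/mm
N_a = Gd⁴/(8D³k) = (80.9×10³ × 4.6⁴)/(8 × 35.0³ × 5.8763)
    = 3.62226e+07 / 2.01557e+06 = 17.97 → 18 coils

18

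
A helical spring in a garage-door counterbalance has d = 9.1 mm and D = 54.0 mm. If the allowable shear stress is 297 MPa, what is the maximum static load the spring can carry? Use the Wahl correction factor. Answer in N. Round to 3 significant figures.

C = D/d = 54.0/9.1 = 5.9341
K_W = (4C−1)/(4C−4) + 0.615/C = 22.736/19.736 + 0.1036 = 1.2556
τ_max = K·8FD/(πd³) → F_max = τ_allow·πd³/(8DK)
F_max = 297·π·9.1³/(8·54.0·1.2556) = 7.0312e+05/542.44 = 1296.2 N

1300 N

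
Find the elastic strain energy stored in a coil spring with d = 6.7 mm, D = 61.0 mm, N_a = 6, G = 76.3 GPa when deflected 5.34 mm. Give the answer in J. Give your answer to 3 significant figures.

k = Gd⁴/(8D³N_a) = (76.3×10³)(6.7⁴)/(8·61.0³·6) = 14.112 N/mm
U = ½kδ² = 0.5 × 14.112 × 5.34² = 201.21 N·mm = 0.20121 J

0.201 J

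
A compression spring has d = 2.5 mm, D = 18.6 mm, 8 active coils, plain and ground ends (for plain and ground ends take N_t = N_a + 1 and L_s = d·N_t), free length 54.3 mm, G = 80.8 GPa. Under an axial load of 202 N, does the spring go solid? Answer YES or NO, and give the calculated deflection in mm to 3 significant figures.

NO, δ = 26.4 mm

k = Gd⁴/(8D³N_a) = (80.8×10³)(2.5⁴)/(8·18.6³·8) = 7.6639 N/mm
N_t = 9; L_s = 2.5·9 = 22.5 mm; δ_solid = L₀ − L_s = 54.3 − 22.5 = 31.8 mm
δ = F/k = 202/7.6639 = 26.357 mm
δ < δ_solid → spring does not go solid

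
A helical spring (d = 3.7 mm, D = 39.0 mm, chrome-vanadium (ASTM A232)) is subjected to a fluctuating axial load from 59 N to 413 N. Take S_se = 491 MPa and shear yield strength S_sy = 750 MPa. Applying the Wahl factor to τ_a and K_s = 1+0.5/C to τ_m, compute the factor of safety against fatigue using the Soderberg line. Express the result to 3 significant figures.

0.690

C = D/d = 39.0/3.7 = 10.5405; K_W = (4C−1)/(4C−4)+0.615/C = 1.1370; K_s = 1+0.5/C = 1.0474
F_a = (F_max−F_min)/2 = 177 N; F_m = (F_max+F_min)/2 = 236 N
τ_a = K_W·8F_aD/(πd³) = 1.1370 × 347.03 = 394.56 MPa
τ_m = K_s·8F_mD/(πd³) = 1.0474 × 462.71 = 484.66 MPa
Soderberg: 1/n_f = τ_a/S_se + τ_m/S_sy = 394.56/491 + 484.66/750 = 0.80359 + 0.64622 = 1.4498
n_f = 1/1.4498 = 0.6897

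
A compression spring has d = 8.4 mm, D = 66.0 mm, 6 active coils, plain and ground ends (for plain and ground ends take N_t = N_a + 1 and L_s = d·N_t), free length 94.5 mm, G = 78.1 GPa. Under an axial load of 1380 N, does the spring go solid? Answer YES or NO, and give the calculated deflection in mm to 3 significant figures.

k = Gd⁴/(8D³N_a) = (78.1×10³)(8.4⁴)/(8·66.0³·6) = 28.177 N/mm
N_t = 7; L_s = 8.4·7 = 58.8 mm; δ_solid = L₀ − L_s = 94.5 − 58.8 = 35.7 mm
δ = F/k = 1380/28.177 = 48.976 mm
δ ≥ δ_solid → spring goes solid

YES, δ = 49.0 mm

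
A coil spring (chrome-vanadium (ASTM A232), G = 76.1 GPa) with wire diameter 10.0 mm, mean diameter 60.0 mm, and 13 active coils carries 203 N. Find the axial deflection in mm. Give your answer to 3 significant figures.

k = Gd⁴/(8D³N_a) = (76.1×10³)(10.0⁴)/(8·60.0³·13) = 33.876 N/mm
δ = F/k = 203 / 33.876 = 5.9924 mm

5.99 mm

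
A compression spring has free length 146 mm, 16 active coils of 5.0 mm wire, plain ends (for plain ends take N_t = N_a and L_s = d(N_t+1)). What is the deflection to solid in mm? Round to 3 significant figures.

61.0 mm

N_t = 16; L_s = 5.0·17 = 85 mm
δ_solid = L₀ − L_s = 146 − 85 = 61 mm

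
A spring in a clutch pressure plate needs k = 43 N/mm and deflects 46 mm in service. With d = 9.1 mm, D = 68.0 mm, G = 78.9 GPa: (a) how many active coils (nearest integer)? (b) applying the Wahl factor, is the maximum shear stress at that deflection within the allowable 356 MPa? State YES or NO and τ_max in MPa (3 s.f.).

(a) 5 coils; (b) NO, τ_max = 545 MPa

N_a = Gd⁴/(8D³k) = (78.9×10³)(9.1⁴)/(8·68.0³·43) = 5.002 → N_a = 5
Actual rate k = Gd⁴/(8D³·5) = 43.019 N/mm
Working load F = kδ = 43.019·46 = 1978.9 N
C = 68.0/9.1 = 7.4725; K_W = (4C−1)/(4C−4)+0.615/C = 1.1982
τ_max = K_W·8FD/(πd³) = 1.1982·454.71 = 544.83 MPa
τ_max > 356 MPa → exceeds allowable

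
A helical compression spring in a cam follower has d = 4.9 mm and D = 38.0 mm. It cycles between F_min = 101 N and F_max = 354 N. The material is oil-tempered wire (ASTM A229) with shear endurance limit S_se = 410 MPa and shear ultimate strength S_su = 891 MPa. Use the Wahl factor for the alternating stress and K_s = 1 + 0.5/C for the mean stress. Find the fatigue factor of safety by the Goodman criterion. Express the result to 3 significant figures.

C = D/d = 38.0/4.9 = 7.7551; K_W = (4C−1)/(4C−4)+0.615/C = 1.1903; K_s = 1+0.5/C = 1.0645
F_a = (F_max−F_min)/2 = 126.5 N; F_m = (F_max+F_min)/2 = 227.5 N
τ_a = K_W·8F_aD/(πd³) = 1.1903 × 104.05 = 123.85 MPa
τ_m = K_s·8F_mD/(πd³) = 1.0645 × 187.12 = 199.18 MPa
Goodman: 1/n_f = τ_a/S_se + τ_m/S_su = 123.85/410 + 199.18/891 = 0.30207 + 0.22355 = 0.52562
n_f = 1/0.52562 = 1.903

1.90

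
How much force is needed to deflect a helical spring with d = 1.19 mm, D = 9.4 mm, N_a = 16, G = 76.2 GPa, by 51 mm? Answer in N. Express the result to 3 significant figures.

73.3 N

k = Gd⁴/(8D³N_a) = (76.2×10³)(1.19⁴)/(8·9.4³·16) = 1.4373 N/mm
F = k·δ = 1.4373 × 51 = 73.303 N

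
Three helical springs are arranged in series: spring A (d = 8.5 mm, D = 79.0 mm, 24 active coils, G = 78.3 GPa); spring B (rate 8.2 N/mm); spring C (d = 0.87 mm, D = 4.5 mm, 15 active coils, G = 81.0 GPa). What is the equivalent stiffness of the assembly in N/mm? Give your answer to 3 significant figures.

k_A = Gd⁴/(8D³N_a) = (78.3×10³)(8.5⁴)/(8·79.0³·24) = 4.3177 N/mm
k_C = Gd⁴/(8D³N_a) = (81.0×10³)(0.87⁴)/(8·4.5³·15) = 4.2437 N/mm
Series: 1/k_eq = 1/4.3177 + 1/8.2 + 1/4.2437 = 0.5892; k_eq = 1.6972 N/mm

1.70 N/mm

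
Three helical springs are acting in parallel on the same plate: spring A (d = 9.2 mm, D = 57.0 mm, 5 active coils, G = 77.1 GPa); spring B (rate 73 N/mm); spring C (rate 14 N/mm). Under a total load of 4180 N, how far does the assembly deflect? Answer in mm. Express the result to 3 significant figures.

k_A = Gd⁴/(8D³N_a) = (77.1×10³)(9.2⁴)/(8·57.0³·5) = 74.563 N/mm
Parallel: k_eq = 74.563 + 73 + 14 = 161.56 N/mm
δ = F/k_eq = 4180/161.56 = 25.872 mm

25.9 mm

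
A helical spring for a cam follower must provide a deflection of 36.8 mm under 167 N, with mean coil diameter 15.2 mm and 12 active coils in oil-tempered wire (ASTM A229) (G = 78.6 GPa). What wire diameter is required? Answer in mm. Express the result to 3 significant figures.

2.10 mm

Required rate k = F/δ = 167/36.8 = 4.538 N/mm
d = (8D³N_a·k / G)^(1/4) = (8·15.2³·12·4.538 / (78.6×10³))^0.25
  = (19.465)^0.25 = 2.1004 mm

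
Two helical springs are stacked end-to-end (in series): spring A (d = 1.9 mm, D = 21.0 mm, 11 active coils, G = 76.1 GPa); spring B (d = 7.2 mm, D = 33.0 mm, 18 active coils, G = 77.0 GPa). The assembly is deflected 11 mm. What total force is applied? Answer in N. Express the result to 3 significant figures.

k_A = Gd⁴/(8D³N_a) = (76.1×10³)(1.9⁴)/(8·21.0³·11) = 1.2169 N/mm
k_B = Gd⁴/(8D³N_a) = (77.0×10³)(7.2⁴)/(8·33.0³·18) = 39.987 N/mm
Series: 1/k_eq = 1/1.2169 + 1/39.987 = 0.84676; k_eq = 1.181 N/mm
F = k_eq·δ = 1.181·11 = 12.991 N

13.0 N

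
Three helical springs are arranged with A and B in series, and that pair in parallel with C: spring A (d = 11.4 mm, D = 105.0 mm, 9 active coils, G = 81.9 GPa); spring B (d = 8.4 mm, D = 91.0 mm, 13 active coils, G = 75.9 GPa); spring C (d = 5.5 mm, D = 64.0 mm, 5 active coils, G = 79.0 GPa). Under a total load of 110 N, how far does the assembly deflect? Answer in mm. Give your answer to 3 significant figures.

10.3 mm

k_A = Gd⁴/(8D³N_a) = (81.9×10³)(11.4⁴)/(8·105.0³·9) = 16.596 N/mm
k_B = Gd⁴/(8D³N_a) = (75.9×10³)(8.4⁴)/(8·91.0³·13) = 4.8217 N/mm
k_C = Gd⁴/(8D³N_a) = (79.0×10³)(5.5⁴)/(8·64.0³·5) = 6.8941 N/mm
Springs A,B series: k_AB = 1/(1/16.596+1/4.8217) = 3.7362 N/mm; parallel with C: k_eq = 3.7362+6.8941 = 10.63 N/mm
δ = F/k_eq = 110/10.63 = 10.348 mm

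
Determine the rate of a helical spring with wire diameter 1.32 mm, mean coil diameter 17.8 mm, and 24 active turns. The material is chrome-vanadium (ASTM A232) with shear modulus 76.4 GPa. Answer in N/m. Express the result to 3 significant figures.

k = Gd⁴/(8D³N_a) = (76.4×10³ × 1.32⁴) / (8 × 17.8³ × 24)
  = 231947 / 1.08283e+06 = 0.2142 N/mm = 214.2 N/m

214 N/m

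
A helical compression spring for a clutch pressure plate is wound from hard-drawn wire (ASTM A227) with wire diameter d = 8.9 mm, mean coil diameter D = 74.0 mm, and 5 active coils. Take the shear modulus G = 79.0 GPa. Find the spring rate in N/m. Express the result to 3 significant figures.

k = Gd⁴/(8D³N_a) = (79.0×10³ × 8.9⁴) / (8 × 74.0³ × 5)
  = 4.95664e+08 / 1.6209e+07 = 30.58 N/mm = 30580 N/m

30600 N/m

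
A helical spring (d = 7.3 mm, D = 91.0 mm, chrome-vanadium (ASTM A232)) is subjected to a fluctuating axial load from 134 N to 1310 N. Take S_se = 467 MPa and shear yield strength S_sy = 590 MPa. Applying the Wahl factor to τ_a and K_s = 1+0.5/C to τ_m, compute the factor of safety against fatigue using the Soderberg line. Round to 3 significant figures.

0.627

C = D/d = 91.0/7.3 = 12.4658; K_W = (4C−1)/(4C−4)+0.615/C = 1.1147; K_s = 1+0.5/C = 1.0401
F_a = (F_max−F_min)/2 = 588 N; F_m = (F_max+F_min)/2 = 722 N
τ_a = K_W·8F_aD/(πd³) = 1.1147 × 350.26 = 390.45 MPa
τ_m = K_s·8F_mD/(πd³) = 1.0401 × 430.08 = 447.33 MPa
Soderberg: 1/n_f = τ_a/S_se + τ_m/S_sy = 390.45/467 + 447.33/590 = 0.83608 + 0.75819 = 1.5943
n_f = 1/1.5943 = 0.6272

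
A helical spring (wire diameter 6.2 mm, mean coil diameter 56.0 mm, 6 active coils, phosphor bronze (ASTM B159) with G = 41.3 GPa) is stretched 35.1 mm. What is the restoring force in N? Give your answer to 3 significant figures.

254 N

k = Gd⁴/(8D³N_a) = (41.3×10³)(6.2⁴)/(8·56.0³·6) = 7.2395 N/mm
F = k·δ = 7.2395 × 35.1 = 254.11 N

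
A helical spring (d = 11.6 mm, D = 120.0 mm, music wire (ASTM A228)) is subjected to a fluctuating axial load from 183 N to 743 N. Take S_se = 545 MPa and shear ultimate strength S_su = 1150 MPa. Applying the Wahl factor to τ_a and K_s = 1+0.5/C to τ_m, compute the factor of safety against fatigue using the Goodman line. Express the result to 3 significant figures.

C = D/d = 120.0/11.6 = 10.3448; K_W = (4C−1)/(4C−4)+0.615/C = 1.1397; K_s = 1+0.5/C = 1.0483
F_a = (F_max−F_min)/2 = 280 N; F_m = (F_max+F_min)/2 = 463 N
τ_a = K_W·8F_aD/(πd³) = 1.1397 × 54.816 = 62.474 MPa
τ_m = K_s·8F_mD/(πd³) = 1.0483 × 90.642 = 95.023 MPa
Goodman: 1/n_f = τ_a/S_se + τ_m/S_su = 62.474/545 + 95.023/1150 = 0.11463 + 0.08263 = 0.19726
n_f = 1/0.19726 = 5.069

5.07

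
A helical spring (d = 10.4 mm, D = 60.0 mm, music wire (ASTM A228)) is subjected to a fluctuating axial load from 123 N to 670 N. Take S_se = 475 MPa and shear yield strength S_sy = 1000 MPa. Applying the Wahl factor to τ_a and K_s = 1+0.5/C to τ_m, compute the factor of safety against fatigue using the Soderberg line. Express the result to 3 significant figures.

6.35

C = D/d = 60.0/10.4 = 5.7692; K_W = (4C−1)/(4C−4)+0.615/C = 1.2639; K_s = 1+0.5/C = 1.0867
F_a = (F_max−F_min)/2 = 273.5 N; F_m = (F_max+F_min)/2 = 396.5 N
τ_a = K_W·8F_aD/(πd³) = 1.2639 × 37.149 = 46.951 MPa
τ_m = K_s·8F_mD/(πd³) = 1.0867 × 53.856 = 58.524 MPa
Soderberg: 1/n_f = τ_a/S_se + τ_m/S_sy = 46.951/475 + 58.524/1000 = 0.09884 + 0.05852 = 0.15737
n_f = 1/0.15737 = 6.355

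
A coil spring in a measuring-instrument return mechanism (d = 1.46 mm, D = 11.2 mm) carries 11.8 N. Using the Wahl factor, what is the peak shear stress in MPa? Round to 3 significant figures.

129 MPa

Spring index C = D/d = 11.2/1.46 = 7.6712
K_W = (4C−1)/(4C−4) + 0.615/C = 29.685/26.685 + 0.0802 = 1.1926
τ₀ = 8FD/(πd³) = 8·11.8·11.2/(π·1.46³) = 1057.28/9.7771 = 108.14 MPa
τ_max = K·τ₀ = 1.1926 × 108.14 = 128.97 MPa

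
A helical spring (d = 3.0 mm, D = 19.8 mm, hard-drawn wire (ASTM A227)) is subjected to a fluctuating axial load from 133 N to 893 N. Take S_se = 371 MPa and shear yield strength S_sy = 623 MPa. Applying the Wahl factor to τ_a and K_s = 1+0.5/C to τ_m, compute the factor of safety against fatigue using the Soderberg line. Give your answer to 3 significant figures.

C = D/d = 19.8/3.0 = 6.6000; K_W = (4C−1)/(4C−4)+0.615/C = 1.2271; K_s = 1+0.5/C = 1.0758
F_a = (F_max−F_min)/2 = 380 N; F_m = (F_max+F_min)/2 = 513 N
τ_a = K_W·8F_aD/(πd³) = 1.2271 × 709.62 = 870.78 MPa
τ_m = K_s·8F_mD/(πd³) = 1.0758 × 957.99 = 1030.6 MPa
Soderberg: 1/n_f = τ_a/S_se + τ_m/S_sy = 870.78/371 + 1030.6/623 = 2.34712 + 1.65419 = 4.0013
n_f = 1/4.0013 = 0.2499

0.250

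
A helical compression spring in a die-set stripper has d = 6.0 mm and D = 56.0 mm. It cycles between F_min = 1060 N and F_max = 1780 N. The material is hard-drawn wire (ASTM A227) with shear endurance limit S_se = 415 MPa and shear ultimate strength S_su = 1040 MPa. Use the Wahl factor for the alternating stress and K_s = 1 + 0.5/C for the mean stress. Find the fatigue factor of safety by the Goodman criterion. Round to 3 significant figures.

0.620

C = D/d = 56.0/6.0 = 9.3333; K_W = (4C−1)/(4C−4)+0.615/C = 1.1559; K_s = 1+0.5/C = 1.0536
F_a = (F_max−F_min)/2 = 360 N; F_m = (F_max+F_min)/2 = 1420 N
τ_a = K_W·8F_aD/(πd³) = 1.1559 × 237.67 = 274.72 MPa
τ_m = K_s·8F_mD/(πd³) = 1.0536 × 937.48 = 987.7 MPa
Goodman: 1/n_f = τ_a/S_se + τ_m/S_su = 274.72/415 + 987.7/1040 = 0.66198 + 0.94972 = 1.6117
n_f = 1/1.6117 = 0.6205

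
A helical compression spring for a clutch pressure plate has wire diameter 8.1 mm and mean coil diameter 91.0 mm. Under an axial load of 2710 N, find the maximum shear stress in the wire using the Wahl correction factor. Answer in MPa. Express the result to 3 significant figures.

1330 MPa

Spring index C = D/d = 91.0/8.1 = 11.2346
K_W = (4C−1)/(4C−4) + 0.615/C = 43.938/40.938 + 0.0547 = 1.1280
τ₀ = 8FD/(πd³) = 8·2710·91.0/(π·8.1³) = 1.97288e+06/1669.6 = 1181.7 MPa
τ_max = K·τ₀ = 1.1280 × 1181.7 = 1332.9 MPa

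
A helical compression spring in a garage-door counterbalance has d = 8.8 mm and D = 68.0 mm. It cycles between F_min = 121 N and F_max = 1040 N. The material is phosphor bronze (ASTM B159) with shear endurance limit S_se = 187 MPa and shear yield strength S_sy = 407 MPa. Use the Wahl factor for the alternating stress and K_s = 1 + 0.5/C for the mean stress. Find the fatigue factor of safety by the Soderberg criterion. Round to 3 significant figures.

0.885

C = D/d = 68.0/8.8 = 7.7273; K_W = (4C−1)/(4C−4)+0.615/C = 1.1911; K_s = 1+0.5/C = 1.0647
F_a = (F_max−F_min)/2 = 459.5 N; F_m = (F_max+F_min)/2 = 580.5 N
τ_a = K_W·8F_aD/(πd³) = 1.1911 × 116.76 = 139.07 MPa
τ_m = K_s·8F_mD/(πd³) = 1.0647 × 147.5 = 157.05 MPa
Soderberg: 1/n_f = τ_a/S_se + τ_m/S_sy = 139.07/187 + 157.05/407 = 0.74368 + 0.38587 = 1.1295
n_f = 1/1.1295 = 0.8853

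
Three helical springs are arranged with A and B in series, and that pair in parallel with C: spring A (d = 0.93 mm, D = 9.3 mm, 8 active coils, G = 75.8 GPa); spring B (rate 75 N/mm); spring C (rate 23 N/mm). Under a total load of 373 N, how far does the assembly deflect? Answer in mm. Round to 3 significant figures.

15.5 mm

k_A = Gd⁴/(8D³N_a) = (75.8×10³)(0.93⁴)/(8·9.3³·8) = 1.1015 N/mm
Springs A,B series: k_AB = 1/(1/1.1015+1/75) = 1.0855 N/mm; parallel with C: k_eq = 1.0855+23 = 24.086 N/mm
δ = F/k_eq = 373/24.086 = 15.486 mm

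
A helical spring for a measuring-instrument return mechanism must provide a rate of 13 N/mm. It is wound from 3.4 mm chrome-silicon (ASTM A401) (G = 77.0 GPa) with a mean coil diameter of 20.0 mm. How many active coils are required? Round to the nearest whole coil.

12

N_a = Gd⁴/(8D³k) = (77.0×10³ × 3.4⁴)/(8 × 20.0³ × 13)
    = 1.02898e+07 / 832000 = 12.37 → 12 coils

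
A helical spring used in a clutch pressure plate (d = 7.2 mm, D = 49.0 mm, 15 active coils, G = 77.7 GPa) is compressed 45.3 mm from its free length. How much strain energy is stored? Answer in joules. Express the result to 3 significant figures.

k = Gd⁴/(8D³N_a) = (77.7×10³)(7.2⁴)/(8·49.0³·15) = 14.79 N/mm
U = ½kδ² = 0.5 × 14.79 × 45.3² = 15176 N·mm = 15.176 J

15.2 J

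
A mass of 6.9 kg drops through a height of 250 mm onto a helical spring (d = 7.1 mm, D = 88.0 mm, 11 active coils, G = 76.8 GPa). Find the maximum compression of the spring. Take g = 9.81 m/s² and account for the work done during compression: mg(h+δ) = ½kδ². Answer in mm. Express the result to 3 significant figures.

125 mm

k = Gd⁴/(8D³N_a) = (76.8×10³)(7.1⁴)/(8·88.0³·11) = 3.2543 N/mm
W = mg = 6.9 × 9.81 = 67.689 N
½kδ² − Wδ − Wh = 0 → δ = (W + √(W² + 2kWh))/k
δ = (67.689 + √(4581.8 + 110142))/3.2543 = (67.689 + 338.71)/3.2543 = 124.88 mm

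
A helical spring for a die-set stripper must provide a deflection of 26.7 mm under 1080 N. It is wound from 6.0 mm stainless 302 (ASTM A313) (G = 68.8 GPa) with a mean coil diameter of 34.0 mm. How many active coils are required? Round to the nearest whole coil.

Required rate k = F/δ = 1080/26.7 = 40.449 N/mm
N_a = Gd⁴/(8D³k) = (68.8×10³ × 6.0⁴)/(8 × 34.0³ × 40.449)
    = 8.91648e+07 / 1.27186e+07 = 7.011 → 7 coils

7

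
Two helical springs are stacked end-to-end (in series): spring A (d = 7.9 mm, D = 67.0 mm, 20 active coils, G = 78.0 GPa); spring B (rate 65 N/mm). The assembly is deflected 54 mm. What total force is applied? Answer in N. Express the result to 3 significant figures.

311 N

k_A = Gd⁴/(8D³N_a) = (78.0×10³)(7.9⁴)/(8·67.0³·20) = 6.3133 N/mm
Series: 1/k_eq = 1/6.3133 + 1/65 = 0.17378; k_eq = 5.7544 N/mm
F = k_eq·δ = 5.7544·54 = 310.74 N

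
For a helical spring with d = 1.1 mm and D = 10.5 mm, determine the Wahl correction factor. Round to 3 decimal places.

C = D/d = 10.5/1.1 = 9.5455
K_W = (4C−1)/(4C−4) + 0.615/C = 37.182/34.182 + 0.0644 = 1.1522

1.152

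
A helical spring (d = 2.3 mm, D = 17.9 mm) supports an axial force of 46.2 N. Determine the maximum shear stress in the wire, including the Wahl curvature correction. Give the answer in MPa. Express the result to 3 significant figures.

206 MPa

Spring index C = D/d = 17.9/2.3 = 7.7826
K_W = (4C−1)/(4C−4) + 0.615/C = 30.130/27.130 + 0.0790 = 1.1896
τ₀ = 8FD/(πd³) = 8·46.2·17.9/(π·2.3³) = 6615.84/38.224 = 173.08 MPa
τ_max = K·τ₀ = 1.1896 × 173.08 = 205.9 MPa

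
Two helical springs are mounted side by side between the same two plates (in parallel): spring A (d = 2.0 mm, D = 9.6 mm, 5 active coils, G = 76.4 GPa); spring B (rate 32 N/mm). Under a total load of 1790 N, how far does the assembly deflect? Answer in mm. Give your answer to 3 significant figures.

k_A = Gd⁴/(8D³N_a) = (76.4×10³)(2.0⁴)/(8·9.6³·5) = 34.541 N/mm
Parallel: k_eq = 34.541 + 32 = 66.541 N/mm
δ = F/k_eq = 1790/66.541 = 26.901 mm

26.9 mm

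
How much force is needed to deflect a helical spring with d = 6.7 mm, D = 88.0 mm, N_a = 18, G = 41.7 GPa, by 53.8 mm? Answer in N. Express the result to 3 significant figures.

46.1 N

k = Gd⁴/(8D³N_a) = (41.7×10³)(6.7⁴)/(8·88.0³·18) = 0.8563 N/mm
F = k·δ = 0.8563 × 53.8 = 46.069 N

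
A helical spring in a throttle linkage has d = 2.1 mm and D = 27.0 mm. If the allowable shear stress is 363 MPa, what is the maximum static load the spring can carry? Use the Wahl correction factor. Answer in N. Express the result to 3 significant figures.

44.0 N

C = D/d = 27.0/2.1 = 12.8571
K_W = (4C−1)/(4C−4) + 0.615/C = 50.429/47.429 + 0.0478 = 1.1111
τ_max = K·8FD/(πd³) → F_max = τ_allow·πd³/(8DK)
F_max = 363·π·2.1³/(8·27.0·1.1111) = 10561/239.99 = 44.006 N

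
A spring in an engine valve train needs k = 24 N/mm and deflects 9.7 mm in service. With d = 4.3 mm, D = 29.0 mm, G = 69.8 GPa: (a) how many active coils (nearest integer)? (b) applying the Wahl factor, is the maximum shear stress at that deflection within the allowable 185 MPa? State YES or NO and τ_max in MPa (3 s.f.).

(a) 5 coils; (b) NO, τ_max = 269 MPa

N_a = Gd⁴/(8D³k) = (69.8×10³)(4.3⁴)/(8·29.0³·24) = 5.096 → N_a = 5
Actual rate k = Gd⁴/(8D³·5) = 24.461 N/mm
Working load F = kδ = 24.461·9.7 = 237.27 N
C = 29.0/4.3 = 6.7442; K_W = (4C−1)/(4C−4)+0.615/C = 1.2218
τ_max = K_W·8FD/(πd³) = 1.2218·220.38 = 269.26 MPa
τ_max > 185 MPa → exceeds allowable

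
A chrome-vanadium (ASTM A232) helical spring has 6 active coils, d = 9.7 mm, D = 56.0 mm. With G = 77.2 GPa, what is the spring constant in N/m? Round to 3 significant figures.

81100 N/m

k = Gd⁴/(8D³N_a) = (77.2×10³ × 9.7⁴) / (8 × 56.0³ × 6)
  = 6.83446e+08 / 8.42957e+06 = 81.077 N/mm = 81077 N/m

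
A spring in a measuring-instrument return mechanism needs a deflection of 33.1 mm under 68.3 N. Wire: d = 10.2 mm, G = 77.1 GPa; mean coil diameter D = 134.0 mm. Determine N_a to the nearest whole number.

21

Required rate k = F/δ = 68.3/33.1 = 2.0634 N/mm
N_a = Gd⁴/(8D³k) = (77.1×10³ × 10.2⁴)/(8 × 134.0³ × 2.0634)
    = 8.34555e+08 / 3.97189e+07 = 21.01 → 21 coils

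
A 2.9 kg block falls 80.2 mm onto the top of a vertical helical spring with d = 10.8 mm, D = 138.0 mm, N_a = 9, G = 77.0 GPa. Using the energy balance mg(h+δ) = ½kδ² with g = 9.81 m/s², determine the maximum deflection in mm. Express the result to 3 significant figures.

34.3 mm

k = Gd⁴/(8D³N_a) = (77.0×10³)(10.8⁴)/(8·138.0³·9) = 5.5363 N/mm
W = mg = 2.9 × 9.81 = 28.449 N
½kδ² − Wδ − Wh = 0 → δ = (W + √(W² + 2kWh))/k
δ = (28.449 + √(809.35 + 25263.1))/5.5363 = (28.449 + 161.47)/5.5363 = 34.305 mm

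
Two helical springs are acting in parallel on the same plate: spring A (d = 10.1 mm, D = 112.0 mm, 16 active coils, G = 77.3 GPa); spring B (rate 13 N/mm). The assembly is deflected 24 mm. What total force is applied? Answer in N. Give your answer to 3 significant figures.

k_A = Gd⁴/(8D³N_a) = (77.3×10³)(10.1⁴)/(8·112.0³·16) = 4.473 N/mm
Parallel: k_eq = 4.473 + 13 = 17.473 N/mm
F = k_eq·δ = 17.473·24 = 419.35 N

419 N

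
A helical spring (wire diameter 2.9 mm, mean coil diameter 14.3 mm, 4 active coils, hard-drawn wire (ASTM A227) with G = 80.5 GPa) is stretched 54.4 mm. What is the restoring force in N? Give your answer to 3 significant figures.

k = Gd⁴/(8D³N_a) = (80.5×10³)(2.9⁴)/(8·14.3³·4) = 60.846 N/mm
F = k·δ = 60.846 × 54.4 = 3310 N

3310 N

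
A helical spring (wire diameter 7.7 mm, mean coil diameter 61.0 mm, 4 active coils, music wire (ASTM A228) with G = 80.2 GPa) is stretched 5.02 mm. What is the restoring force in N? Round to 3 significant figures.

k = Gd⁴/(8D³N_a) = (80.2×10³)(7.7⁴)/(8·61.0³·4) = 38.815 N/mm
F = k·δ = 38.815 × 5.02 = 194.85 N

195 N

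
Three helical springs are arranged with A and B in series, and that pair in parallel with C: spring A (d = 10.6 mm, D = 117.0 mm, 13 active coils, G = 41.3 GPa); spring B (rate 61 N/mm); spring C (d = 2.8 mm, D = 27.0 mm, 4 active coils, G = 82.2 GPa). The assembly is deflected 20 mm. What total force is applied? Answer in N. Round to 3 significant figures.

220 N

k_A = Gd⁴/(8D³N_a) = (41.3×10³)(10.6⁴)/(8·117.0³·13) = 3.1303 N/mm
k_C = Gd⁴/(8D³N_a) = (82.2×10³)(2.8⁴)/(8·27.0³·4) = 8.0216 N/mm
Springs A,B series: k_AB = 1/(1/3.1303+1/61) = 2.9775 N/mm; parallel with C: k_eq = 2.9775+8.0216 = 10.999 N/mm
F = k_eq·δ = 10.999·20 = 219.98 N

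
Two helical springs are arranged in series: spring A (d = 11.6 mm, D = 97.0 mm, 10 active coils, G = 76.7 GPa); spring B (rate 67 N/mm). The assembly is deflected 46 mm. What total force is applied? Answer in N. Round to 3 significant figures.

681 N

k_A = Gd⁴/(8D³N_a) = (76.7×10³)(11.6⁴)/(8·97.0³·10) = 19.021 N/mm
Series: 1/k_eq = 1/19.021 + 1/67 = 0.0675; k_eq = 14.815 N/mm
F = k_eq·δ = 14.815·46 = 681.48 N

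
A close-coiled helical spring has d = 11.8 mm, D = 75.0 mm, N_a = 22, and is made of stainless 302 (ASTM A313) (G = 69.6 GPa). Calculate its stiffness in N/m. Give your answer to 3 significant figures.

18200 N/m

k = Gd⁴/(8D³N_a) = (69.6×10³ × 11.8⁴) / (8 × 75.0³ × 22)
  = 1.34939e+09 / 7.425e+07 = 18.174 N/mm = 18174 N/m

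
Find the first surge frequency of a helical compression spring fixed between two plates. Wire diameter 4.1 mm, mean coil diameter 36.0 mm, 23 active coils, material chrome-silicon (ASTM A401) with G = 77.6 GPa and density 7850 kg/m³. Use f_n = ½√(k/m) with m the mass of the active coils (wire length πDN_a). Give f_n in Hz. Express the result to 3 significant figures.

k = Gd⁴/(8D³N_a) = (77.6×10³)(4.1⁴)/(8·36.0³·23) = 2.5543 N/mm = 2554.3 N/m
Wire length L = πDN_a = π·36.0·23 = 2601.2 mm
m = ρ·(πd²/4)·L = 7850 × 13.203×10⁻⁶ m² × 2.6012 m = 0.26959 kg
f_n = ½√(k/m) = 0.5·√(2554.3/0.26959) = 0.5·√(9474.7) = 48.669 Hz

48.7 Hz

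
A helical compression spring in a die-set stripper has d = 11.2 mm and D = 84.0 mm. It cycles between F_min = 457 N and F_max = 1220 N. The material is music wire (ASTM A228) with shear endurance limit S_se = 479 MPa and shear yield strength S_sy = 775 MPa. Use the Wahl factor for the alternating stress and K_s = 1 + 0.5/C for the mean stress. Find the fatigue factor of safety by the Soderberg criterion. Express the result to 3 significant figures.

3.12

C = D/d = 84.0/11.2 = 7.5000; K_W = (4C−1)/(4C−4)+0.615/C = 1.1974; K_s = 1+0.5/C = 1.0667
F_a = (F_max−F_min)/2 = 381.5 N; F_m = (F_max+F_min)/2 = 838.5 N
τ_a = K_W·8F_aD/(πd³) = 1.1974 × 58.084 = 69.549 MPa
τ_m = K_s·8F_mD/(πd³) = 1.0667 × 127.66 = 136.17 MPa
Soderberg: 1/n_f = τ_a/S_se + τ_m/S_sy = 69.549/479 + 136.17/775 = 0.14520 + 0.17571 = 0.32091
n_f = 1/0.32091 = 3.116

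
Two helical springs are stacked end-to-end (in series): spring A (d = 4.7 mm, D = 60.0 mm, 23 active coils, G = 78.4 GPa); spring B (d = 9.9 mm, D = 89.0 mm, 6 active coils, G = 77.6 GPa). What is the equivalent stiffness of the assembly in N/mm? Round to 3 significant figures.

k_A = Gd⁴/(8D³N_a) = (78.4×10³)(4.7⁴)/(8·60.0³·23) = 0.96258 N/mm
k_B = Gd⁴/(8D³N_a) = (77.6×10³)(9.9⁴)/(8·89.0³·6) = 22.029 N/mm
Series: 1/k_eq = 1/0.96258 + 1/22.029 = 1.0843; k_eq = 0.92228 N/mm

0.922 N/mm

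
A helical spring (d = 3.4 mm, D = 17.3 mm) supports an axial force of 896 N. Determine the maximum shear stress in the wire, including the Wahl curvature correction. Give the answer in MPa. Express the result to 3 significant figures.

Spring index C = D/d = 17.3/3.4 = 5.0882
K_W = (4C−1)/(4C−4) + 0.615/C = 19.353/16.353 + 0.1209 = 1.3043
τ₀ = 8FD/(πd³) = 8·896·17.3/(π·3.4³) = 124006/123.48 = 1004.3 MPa
τ_max = K·τ₀ = 1.3043 × 1004.3 = 1309.9 MPa

1310 MPa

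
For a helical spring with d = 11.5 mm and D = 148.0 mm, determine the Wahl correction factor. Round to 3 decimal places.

1.111

C = D/d = 148.0/11.5 = 12.8696
K_W = (4C−1)/(4C−4) + 0.615/C = 50.478/47.478 + 0.0478 = 1.1110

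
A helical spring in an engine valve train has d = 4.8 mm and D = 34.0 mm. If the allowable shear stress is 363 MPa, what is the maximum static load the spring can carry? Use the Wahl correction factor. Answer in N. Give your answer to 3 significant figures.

383 N

C = D/d = 34.0/4.8 = 7.0833
K_W = (4C−1)/(4C−4) + 0.615/C = 27.333/24.333 + 0.0868 = 1.2101
τ_max = K·8FD/(πd³) → F_max = τ_allow·πd³/(8DK)
F_max = 363·π·4.8³/(8·34.0·1.2101) = 1.2612e+05/329.15 = 383.17 N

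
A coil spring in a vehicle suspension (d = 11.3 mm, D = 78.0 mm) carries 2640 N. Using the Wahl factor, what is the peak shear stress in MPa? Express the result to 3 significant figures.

442 MPa

Spring index C = D/d = 78.0/11.3 = 6.9027
K_W = (4C−1)/(4C−4) + 0.615/C = 26.611/23.611 + 0.0891 = 1.2162
τ₀ = 8FD/(πd³) = 8·2640·78.0/(π·11.3³) = 1.64736e+06/4533 = 363.42 MPa
τ_max = K·τ₀ = 1.2162 × 363.42 = 441.97 MPa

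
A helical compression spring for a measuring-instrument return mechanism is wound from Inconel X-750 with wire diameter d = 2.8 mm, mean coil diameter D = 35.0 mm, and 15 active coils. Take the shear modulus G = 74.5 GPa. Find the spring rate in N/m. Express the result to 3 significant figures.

890 N/m

k = Gd⁴/(8D³N_a) = (74.5×10³ × 2.8⁴) / (8 × 35.0³ × 15)
  = 4.57919e+06 / 5.145e+06 = 0.89003 N/mm = 890.03 N/m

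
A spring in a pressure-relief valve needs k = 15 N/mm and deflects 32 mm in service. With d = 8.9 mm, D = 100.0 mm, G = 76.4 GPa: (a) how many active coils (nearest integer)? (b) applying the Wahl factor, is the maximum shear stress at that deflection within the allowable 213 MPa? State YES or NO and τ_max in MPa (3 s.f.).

N_a = Gd⁴/(8D³k) = (76.4×10³)(8.9⁴)/(8·100.0³·15) = 3.995 → N_a = 4
Actual rate k = Gd⁴/(8D³·4) = 14.98 N/mm
Working load F = kδ = 14.98·32 = 479.35 N
C = 100.0/8.9 = 11.2360; K_W = (4C−1)/(4C−4)+0.615/C = 1.1280
τ_max = K_W·8FD/(πd³) = 1.1280·173.15 = 195.31 MPa
τ_max ≤ 213 MPa → acceptable

(a) 4 coils; (b) YES, τ_max = 195 MPa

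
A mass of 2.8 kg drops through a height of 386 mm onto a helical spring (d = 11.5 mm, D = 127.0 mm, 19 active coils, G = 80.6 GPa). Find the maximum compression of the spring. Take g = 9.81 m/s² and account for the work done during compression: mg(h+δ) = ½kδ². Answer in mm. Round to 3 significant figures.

74.8 mm

k = Gd⁴/(8D³N_a) = (80.6×10³)(11.5⁴)/(8·127.0³·19) = 4.5276 N/mm
W = mg = 2.8 × 9.81 = 27.468 N
½kδ² − Wδ − Wh = 0 → δ = (W + √(W² + 2kWh))/k
δ = (27.468 + √(754.49 + 96009.9))/4.5276 = (27.468 + 311.07)/4.5276 = 74.771 mm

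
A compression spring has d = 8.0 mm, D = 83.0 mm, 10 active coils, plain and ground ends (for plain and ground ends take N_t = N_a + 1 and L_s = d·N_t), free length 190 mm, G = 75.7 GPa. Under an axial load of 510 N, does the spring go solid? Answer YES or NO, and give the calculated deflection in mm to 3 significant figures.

k = Gd⁴/(8D³N_a) = (75.7×10³)(8.0⁴)/(8·83.0³·10) = 6.7785 N/mm
N_t = 11; L_s = 8.0·11 = 88 mm; δ_solid = L₀ − L_s = 190 − 88 = 102 mm
δ = F/k = 510/6.7785 = 75.238 mm
δ < δ_solid → spring does not go solid

NO, δ = 75.2 mm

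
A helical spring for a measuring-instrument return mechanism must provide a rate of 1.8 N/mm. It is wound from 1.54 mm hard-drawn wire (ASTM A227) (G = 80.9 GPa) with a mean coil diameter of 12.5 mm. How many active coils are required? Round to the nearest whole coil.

N_a = Gd⁴/(8D³k) = (80.9×10³ × 1.54⁴)/(8 × 12.5³ × 1.8)
    = 455021 / 28125 = 16.18 → 16 coils

16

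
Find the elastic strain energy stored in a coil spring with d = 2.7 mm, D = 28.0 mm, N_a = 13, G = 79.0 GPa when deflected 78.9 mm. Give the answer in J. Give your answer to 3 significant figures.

5.72 J

k = Gd⁴/(8D³N_a) = (79.0×10³)(2.7⁴)/(8·28.0³·13) = 1.839 N/mm
U = ½kδ² = 0.5 × 1.839 × 78.9² = 5724 N·mm = 5.724 J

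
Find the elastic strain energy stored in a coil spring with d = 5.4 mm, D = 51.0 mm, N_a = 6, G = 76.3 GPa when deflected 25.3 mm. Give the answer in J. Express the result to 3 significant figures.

k = Gd⁴/(8D³N_a) = (76.3×10³)(5.4⁴)/(8·51.0³·6) = 10.189 N/mm
U = ½kδ² = 0.5 × 10.189 × 25.3² = 3261.1 N·mm = 3.2611 J

3.26 J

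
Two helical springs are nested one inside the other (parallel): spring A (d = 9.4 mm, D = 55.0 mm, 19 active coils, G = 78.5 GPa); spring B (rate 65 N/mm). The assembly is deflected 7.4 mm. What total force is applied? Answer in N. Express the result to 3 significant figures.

k_A = Gd⁴/(8D³N_a) = (78.5×10³)(9.4⁴)/(8·55.0³·19) = 24.235 N/mm
Parallel: k_eq = 24.235 + 65 = 89.235 N/mm
F = k_eq·δ = 89.235·7.4 = 660.34 N

660 N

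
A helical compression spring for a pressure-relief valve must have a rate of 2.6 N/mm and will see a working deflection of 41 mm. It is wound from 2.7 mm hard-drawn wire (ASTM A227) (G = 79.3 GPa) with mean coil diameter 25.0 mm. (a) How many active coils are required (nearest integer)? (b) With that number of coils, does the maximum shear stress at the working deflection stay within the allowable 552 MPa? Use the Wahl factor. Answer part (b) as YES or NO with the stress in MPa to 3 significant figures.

(a) 13 coils; (b) YES, τ_max = 398 MPa

N_a = Gd⁴/(8D³k) = (79.3×10³)(2.7⁴)/(8·25.0³·2.6) = 12.97 → N_a = 13
Actual rate k = Gd⁴/(8D³·13) = 2.5934 N/mm
Working load F = kδ = 2.5934·41 = 106.33 N
C = 25.0/2.7 = 9.2593; K_W = (4C−1)/(4C−4)+0.615/C = 1.1572
τ_max = K_W·8FD/(πd³) = 1.1572·343.91 = 397.98 MPa
τ_max ≤ 552 MPa → acceptable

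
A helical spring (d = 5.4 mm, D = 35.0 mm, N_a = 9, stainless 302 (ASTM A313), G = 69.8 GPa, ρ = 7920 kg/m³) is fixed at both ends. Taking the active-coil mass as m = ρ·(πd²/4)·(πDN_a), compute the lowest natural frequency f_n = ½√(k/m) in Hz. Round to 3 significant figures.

164 Hz

k = Gd⁴/(8D³N_a) = (69.8×10³)(5.4⁴)/(8·35.0³·9) = 19.226 N/mm = 19226 N/m
Wire length L = πDN_a = π·35.0·9 = 989.6 mm
m = ρ·(πd²/4)·L = 7920 × 22.902×10⁻⁶ m² × 0.9896 m = 0.1795 kg
f_n = ½√(k/m) = 0.5·√(19226/0.1795) = 0.5·√(1.0711e+05) = 163.64 Hz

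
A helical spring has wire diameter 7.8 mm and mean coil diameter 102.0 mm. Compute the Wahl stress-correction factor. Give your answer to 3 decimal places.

C = D/d = 102.0/7.8 = 13.0769
K_W = (4C−1)/(4C−4) + 0.615/C = 51.308/48.308 + 0.0470 = 1.1091

1.109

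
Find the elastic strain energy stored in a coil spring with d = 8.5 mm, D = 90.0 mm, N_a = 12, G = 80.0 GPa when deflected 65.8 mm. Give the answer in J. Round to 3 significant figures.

k = Gd⁴/(8D³N_a) = (80.0×10³)(8.5⁴)/(8·90.0³·12) = 5.9671 N/mm
U = ½kδ² = 0.5 × 5.9671 × 65.8² = 12918 N·mm = 12.918 J

12.9 J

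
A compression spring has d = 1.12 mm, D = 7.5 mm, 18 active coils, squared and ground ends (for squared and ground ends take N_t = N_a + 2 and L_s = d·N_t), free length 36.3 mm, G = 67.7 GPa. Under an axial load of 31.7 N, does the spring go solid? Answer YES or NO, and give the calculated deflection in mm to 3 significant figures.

YES, δ = 18.1 mm

k = Gd⁴/(8D³N_a) = (67.7×10³)(1.12⁴)/(8·7.5³·18) = 1.7535 N/mm
N_t = 20; L_s = 1.12·20 = 22.4 mm; δ_solid = L₀ − L_s = 36.3 − 22.4 = 13.9 mm
δ = F/k = 31.7/1.7535 = 18.078 mm
δ ≥ δ_solid → spring goes solid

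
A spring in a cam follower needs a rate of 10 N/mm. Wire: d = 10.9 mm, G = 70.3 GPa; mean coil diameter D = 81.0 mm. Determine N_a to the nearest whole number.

23

N_a = Gd⁴/(8D³k) = (70.3×10³ × 10.9⁴)/(8 × 81.0³ × 10)
    = 9.92342e+08 / 4.25153e+07 = 23.34 → 23 coils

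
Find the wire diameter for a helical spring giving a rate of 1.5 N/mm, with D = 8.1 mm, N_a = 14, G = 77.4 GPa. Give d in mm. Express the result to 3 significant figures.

1.04 mm

d = (8D³N_a·k / G)^(1/4) = (8·8.1³·14·1.5 / (77.4×10³))^0.25
  = (1.1535)^0.25 = 1.0363 mm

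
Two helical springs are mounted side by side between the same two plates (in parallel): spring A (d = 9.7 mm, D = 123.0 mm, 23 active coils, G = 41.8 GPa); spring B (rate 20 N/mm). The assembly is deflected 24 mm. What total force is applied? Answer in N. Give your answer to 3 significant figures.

506 N

k_A = Gd⁴/(8D³N_a) = (41.8×10³)(9.7⁴)/(8·123.0³·23) = 1.0808 N/mm
Parallel: k_eq = 1.0808 + 20 = 21.081 N/mm
F = k_eq·δ = 21.081·24 = 505.94 N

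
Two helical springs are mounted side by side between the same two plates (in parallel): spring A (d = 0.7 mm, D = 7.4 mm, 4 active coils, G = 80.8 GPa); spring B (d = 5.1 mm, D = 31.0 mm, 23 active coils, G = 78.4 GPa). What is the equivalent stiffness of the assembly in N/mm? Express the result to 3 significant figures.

11.2 N/mm

k_A = Gd⁴/(8D³N_a) = (80.8×10³)(0.7⁴)/(8·7.4³·4) = 1.4961 N/mm
k_B = Gd⁴/(8D³N_a) = (78.4×10³)(5.1⁴)/(8·31.0³·23) = 9.676 N/mm
Parallel: k_eq = 1.4961 + 9.676 = 11.172 N/mm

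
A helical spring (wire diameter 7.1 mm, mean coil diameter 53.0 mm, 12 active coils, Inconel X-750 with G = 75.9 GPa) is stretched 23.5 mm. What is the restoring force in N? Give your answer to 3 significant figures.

317 N

k = Gd⁴/(8D³N_a) = (75.9×10³)(7.1⁴)/(8·53.0³·12) = 13.495 N/mm
F = k·δ = 13.495 × 23.5 = 317.14 N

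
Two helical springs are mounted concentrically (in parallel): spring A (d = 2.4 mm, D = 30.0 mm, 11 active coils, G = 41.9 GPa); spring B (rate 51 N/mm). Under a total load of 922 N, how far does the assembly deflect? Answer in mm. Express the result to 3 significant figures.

k_A = Gd⁴/(8D³N_a) = (41.9×10³)(2.4⁴)/(8·30.0³·11) = 0.58508 N/mm
Parallel: k_eq = 0.58508 + 51 = 51.585 N/mm
δ = F/k_eq = 922/51.585 = 17.873 mm

17.9 mm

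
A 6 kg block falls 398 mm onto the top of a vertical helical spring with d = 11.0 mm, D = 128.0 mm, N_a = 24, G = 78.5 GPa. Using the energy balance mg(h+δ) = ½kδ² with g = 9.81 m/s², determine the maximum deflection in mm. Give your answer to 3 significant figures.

150 mm

k = Gd⁴/(8D³N_a) = (78.5×10³)(11.0⁴)/(8·128.0³·24) = 2.8544 N/mm
W = mg = 6 × 9.81 = 58.86 N
½kδ² − Wδ − Wh = 0 → δ = (W + √(W² + 2kWh))/k
δ = (58.86 + √(3464.5 + 133734))/2.8544 = (58.86 + 370.4)/2.8544 = 150.39 mm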